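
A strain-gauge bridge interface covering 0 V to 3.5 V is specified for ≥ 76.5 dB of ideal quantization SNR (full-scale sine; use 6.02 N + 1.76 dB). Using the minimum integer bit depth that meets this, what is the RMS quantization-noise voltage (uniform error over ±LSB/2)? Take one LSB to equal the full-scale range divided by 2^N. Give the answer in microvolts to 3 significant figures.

Range is 3.5 V.
Solving 6.02 N ≥ 76.5 − 1.76: N ≥ 12.415. Round up → N = 13.
LSB = 3.5 V / 2^13 = 427.25 µV.
RMS noise = LSB/√12 = 123 µV.

123 µV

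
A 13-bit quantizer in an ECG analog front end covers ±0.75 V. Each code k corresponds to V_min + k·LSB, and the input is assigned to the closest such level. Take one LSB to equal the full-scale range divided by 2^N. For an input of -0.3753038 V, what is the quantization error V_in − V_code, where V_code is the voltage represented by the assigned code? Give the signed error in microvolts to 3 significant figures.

Span: 0.75 V − (-0.75 V) = 1.5 V. LSB = 1.5 V / 2^13 ≈ 183.1 µV.
Position in LSBs: (-0.3753038 − (-0.75)) × 8192/1.5 = 2046.3408; rounding gives k = 2046.
Reconstructed level: -0.75 + 2046 × 1.5/8192 V = -0.3753662109 V.
V_in − V_code = -0.3753038 − (-0.3753662109) = +62.4 µV.

+62.4 µV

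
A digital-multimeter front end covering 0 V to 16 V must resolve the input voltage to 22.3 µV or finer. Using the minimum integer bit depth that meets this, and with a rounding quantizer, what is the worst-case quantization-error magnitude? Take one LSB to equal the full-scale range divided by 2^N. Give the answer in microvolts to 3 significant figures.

Span = 16 V.
Required number of levels: 16/22.3 µV = 717490; smallest N with 2^N ≥ that is 20.
LSB = 16 V / 2^20 = 15.259 µV.
|e|_max = LSB/2 = 7.63 µV.

7.63 µV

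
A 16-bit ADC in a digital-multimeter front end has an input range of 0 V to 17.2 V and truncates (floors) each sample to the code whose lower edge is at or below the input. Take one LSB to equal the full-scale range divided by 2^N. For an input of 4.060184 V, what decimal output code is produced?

Span = 17.2 V. LSB = 17.2 V / 2^16 ≈ 262.5 µV.
code = ⌊(V_in − V_min)/LSB⌋ = ⌊(V_in − V_min) × 2^16 / range⌋
     = ⌊(4.060184 − (0)) × 65536 / 17.2⌋ = ⌊4.060184 × 65536/17.2⌋
     = ⌊15470.245⌋ = 15470.

15470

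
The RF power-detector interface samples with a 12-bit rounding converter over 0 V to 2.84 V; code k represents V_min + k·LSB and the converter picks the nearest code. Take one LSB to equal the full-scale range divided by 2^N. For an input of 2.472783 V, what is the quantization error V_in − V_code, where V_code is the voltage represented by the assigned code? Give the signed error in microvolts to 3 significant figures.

+263 µV

V_FS = 2.84 V. LSB = 2.84 V / 2^12 ≈ 0.6934 mV.
Position in LSBs: (2.472783 − (0)) × 4096/2.84 = 3566.3800; rounding gives k = 3566.
V_code = 0 + (3566/4096) × 2.84 = 2.472519531 V.
e = 2.472783 − (2.472519531) = +263 µV.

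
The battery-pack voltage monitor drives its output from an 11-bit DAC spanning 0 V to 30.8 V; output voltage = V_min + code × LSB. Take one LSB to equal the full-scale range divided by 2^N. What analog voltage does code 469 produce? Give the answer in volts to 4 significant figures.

Span = 30.8 V. LSB = 30.8 V / 2^11.
Output = V_min + (469/2048) × range = 0 + 0.229004 × 30.8 V
      = 0 V + 7.05332 V = 7.05332 V.

7.053 V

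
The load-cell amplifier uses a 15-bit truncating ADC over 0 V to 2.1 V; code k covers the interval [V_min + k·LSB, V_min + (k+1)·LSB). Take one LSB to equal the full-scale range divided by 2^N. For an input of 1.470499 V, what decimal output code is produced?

22945

Full-scale range = 2.1 V. LSB = 2.1 V / 2^15 ≈ 64.09 µV.
code = ⌊(V_in − V_min)/LSB⌋ = ⌊(V_in − V_min) × 2^15 / range⌋
     = ⌊(1.470499 − (0)) × 32768 / 2.1⌋ = ⌊1.470499 × 32768/2.1⌋
     = ⌊22945.386⌋ = 22945.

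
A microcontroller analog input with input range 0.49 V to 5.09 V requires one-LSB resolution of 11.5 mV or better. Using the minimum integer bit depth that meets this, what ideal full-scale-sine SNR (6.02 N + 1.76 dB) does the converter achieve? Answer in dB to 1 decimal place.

55.9 dB

Full-scale range = 5.09 V − (0.49 V) = 4.6 V.
Levels needed ≥ 4.6/11.5 mV = 400.0. 2^9 = 512 suffices, so N_min = 9.
Ideal SNR at N = 9: 6.02·9 + 1.76 = 55.9 dB.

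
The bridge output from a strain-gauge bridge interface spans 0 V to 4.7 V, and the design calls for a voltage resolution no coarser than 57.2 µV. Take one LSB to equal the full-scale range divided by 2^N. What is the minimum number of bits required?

Span = 4.7 V.
Required number of levels: 4.7/57.2 µV = 82168; smallest N with 2^N ≥ that is 17.

17 bits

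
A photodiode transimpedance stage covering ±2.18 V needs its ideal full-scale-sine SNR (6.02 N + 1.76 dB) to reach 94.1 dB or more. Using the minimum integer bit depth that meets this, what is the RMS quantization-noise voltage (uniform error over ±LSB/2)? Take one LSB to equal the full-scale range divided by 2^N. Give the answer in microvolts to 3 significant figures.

19.2 µV

Span: 2.18 V − (-2.18 V) = 4.36 V.
Solving 6.02 N ≥ 94.1 − 1.76: N ≥ 15.339. Round up → N = 16.
LSB = 4.36 V ÷ 2^16 = 4.36/65536 V = 66.528 µV.
V_rms = LSB/√12 = 19.2 µV.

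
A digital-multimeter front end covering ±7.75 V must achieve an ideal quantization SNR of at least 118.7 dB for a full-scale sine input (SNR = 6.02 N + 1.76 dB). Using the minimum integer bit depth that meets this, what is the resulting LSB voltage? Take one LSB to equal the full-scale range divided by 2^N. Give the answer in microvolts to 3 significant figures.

14.8 µV

The full-scale span is 7.75 − (-7.75) = 15.5 V.
Required N = ⌈(118.7 − 1.76)/6.02⌉ = ⌈19.425⌉ = 20.
Step size = 15.5/1048576 V = 14.8 µV.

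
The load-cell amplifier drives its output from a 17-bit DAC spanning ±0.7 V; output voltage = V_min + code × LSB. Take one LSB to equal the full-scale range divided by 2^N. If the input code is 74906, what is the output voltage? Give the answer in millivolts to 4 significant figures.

100.1 mV

Full-scale range = 0.7 V − (-0.7 V) = 1.4 V. LSB = 1.4 V / 2^17.
V_out = -0.7 + 74906 × (1.4/131072) V
      = -0.7 V + 0.800082 V = 0.100082 V.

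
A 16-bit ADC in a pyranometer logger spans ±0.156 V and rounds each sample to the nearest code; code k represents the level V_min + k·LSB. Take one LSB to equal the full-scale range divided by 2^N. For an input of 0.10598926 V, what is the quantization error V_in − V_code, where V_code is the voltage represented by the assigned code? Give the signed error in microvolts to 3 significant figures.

Full-scale range = 0.156 V − (-0.156 V) = 0.312 V. LSB = 0.312 V / 2^16 ≈ 4.761 µV.
Position in LSBs: (0.10598926 − (-0.156)) × 65536/0.312 = 55031.1799; rounding gives k = 55031.
V_code = -0.156 + (55031/65536) × 0.312 = 0.10598840332 V.
e = 0.10598926 − (0.10598840332) = +0.857 µV.

+0.857 µV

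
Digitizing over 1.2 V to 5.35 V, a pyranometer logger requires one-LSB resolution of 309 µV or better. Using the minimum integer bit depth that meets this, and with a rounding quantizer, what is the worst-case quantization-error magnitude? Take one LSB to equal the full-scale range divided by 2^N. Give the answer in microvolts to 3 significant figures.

127 µV

Span: 5.35 V − (1.2 V) = 4.15 V.
4.15 V / 309 µV = 13430. Since 2^13 = 8192 and 2^14 = 16384, N = 14.
LSB = 4.15 V / 2^14 = 253.30 µV.
|e|_max = LSB/2 = 127 µV.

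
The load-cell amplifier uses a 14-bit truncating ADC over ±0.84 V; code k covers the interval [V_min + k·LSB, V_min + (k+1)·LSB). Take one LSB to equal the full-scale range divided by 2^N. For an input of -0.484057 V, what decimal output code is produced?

Full-scale range = 0.84 V − (-0.84 V) = 1.68 V. LSB = 1.68 V / 2^14 ≈ 102.5 µV.
(V_in − V_min) × 2^14/range = (-0.484057 − (-0.84)) × 16384/1.68 = 3471.292.
Floor → code = 3471.

3471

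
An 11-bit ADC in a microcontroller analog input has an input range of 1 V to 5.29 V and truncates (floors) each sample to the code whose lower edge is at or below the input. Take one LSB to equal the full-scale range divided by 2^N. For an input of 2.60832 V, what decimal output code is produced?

Span: 5.29 V − (1 V) = 4.29 V. LSB = 4.29 V / 2^11 ≈ 2.095 mV.
code = ⌊(V_in − V_min)/LSB⌋ = ⌊(V_in − V_min) × 2^11 / range⌋
     = ⌊(2.60832 − (1)) × 2048 / 4.29⌋ = ⌊1.60832 × 2048/4.29⌋
     = ⌊767.795⌋ = 767.

767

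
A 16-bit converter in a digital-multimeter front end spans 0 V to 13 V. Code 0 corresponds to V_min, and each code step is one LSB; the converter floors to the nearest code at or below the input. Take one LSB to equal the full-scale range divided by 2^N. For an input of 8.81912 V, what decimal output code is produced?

Range is 13 V. LSB = 13 V / 2^16 ≈ 198.4 µV.
code = ⌊(V_in − V_min)/LSB⌋ = ⌊(V_in − V_min) × 2^16 / range⌋
     = ⌊(8.81912 − (0)) × 65536 / 13⌋ = ⌊8.81912 × 65536/13⌋
     = ⌊44459.219⌋ = 44459.

44459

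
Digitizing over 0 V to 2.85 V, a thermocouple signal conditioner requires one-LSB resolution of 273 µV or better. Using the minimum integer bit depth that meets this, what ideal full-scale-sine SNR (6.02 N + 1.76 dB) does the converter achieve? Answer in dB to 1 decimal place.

Span = 2.85 V.
Levels needed ≥ 2.85/273 µV = 10440. 2^14 = 16384 suffices, so N_min = 14.
Ideal SNR at N = 14: 6.02·14 + 1.76 = 86.0 dB.

86.0 dB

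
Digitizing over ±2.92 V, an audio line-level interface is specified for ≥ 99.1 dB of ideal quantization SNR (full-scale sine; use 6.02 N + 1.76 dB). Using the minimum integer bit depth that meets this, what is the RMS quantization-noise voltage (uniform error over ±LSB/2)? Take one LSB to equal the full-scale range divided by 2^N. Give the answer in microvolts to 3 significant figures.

Range = 2.92 − (-2.92) = 5.84 V.
Solving 6.02 N ≥ 99.1 − 1.76: N ≥ 16.169. Round up → N = 17.
LSB = 5.84 V ÷ 2^17 = 5.84/131072 V = 44.556 µV.
V_rms = LSB/√12 = 12.9 µV.

12.9 µV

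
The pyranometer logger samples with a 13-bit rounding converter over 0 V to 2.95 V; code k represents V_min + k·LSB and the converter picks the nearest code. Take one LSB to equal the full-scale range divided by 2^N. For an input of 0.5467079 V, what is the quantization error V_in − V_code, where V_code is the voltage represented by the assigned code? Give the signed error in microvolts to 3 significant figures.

+64.8 µV

Range is 2.95 V. LSB = 2.95 V / 2^13 ≈ 360.1 µV.
(V_in − V_min)/LSB = (0.5467079 − (0)) × 8192/2.95 = 1518.1800 → nearest code k = 1518.
Reconstructed level: 0 + 1518 × 2.95/8192 V = 0.5466430664 V.
e = 0.5467079 − (0.5466430664) = +64.8 µV.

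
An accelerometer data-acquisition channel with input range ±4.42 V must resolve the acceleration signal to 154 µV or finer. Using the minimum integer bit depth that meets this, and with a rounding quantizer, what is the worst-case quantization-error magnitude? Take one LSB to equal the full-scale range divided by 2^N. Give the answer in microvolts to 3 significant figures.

67.4 µV

The full-scale span is 4.42 − (-4.42) = 8.84 V.
8.84 V / 154 µV = 57400. Since 2^15 = 32768 and 2^16 = 65536, N = 16.
One LSB is 8.84 V / 65536 = 134.89 µV.
|e|_max = LSB/2 = 67.4 µV.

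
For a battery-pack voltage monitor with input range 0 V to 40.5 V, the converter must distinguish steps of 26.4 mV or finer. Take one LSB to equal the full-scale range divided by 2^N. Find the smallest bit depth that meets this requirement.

11 bits

Range is 40.5 V.
Need 2^N ≥ 40.5 V / 26.4 mV = 1534 → N_min = 11.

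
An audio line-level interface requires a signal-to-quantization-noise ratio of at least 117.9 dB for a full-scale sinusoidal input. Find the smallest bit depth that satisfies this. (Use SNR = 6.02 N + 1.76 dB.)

20 bits

Solving 6.02 N ≥ 117.9 − 1.76: N ≥ 19.292. Round up → N = 20.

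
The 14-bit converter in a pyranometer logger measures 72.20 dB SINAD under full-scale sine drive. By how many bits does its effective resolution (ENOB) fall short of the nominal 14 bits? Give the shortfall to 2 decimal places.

N_eff = (72.20 − 1.76)/6.02 = 11.7010 bits.
Shortfall = 14 − 11.7010 = 2.2990 bits.

2.30 bits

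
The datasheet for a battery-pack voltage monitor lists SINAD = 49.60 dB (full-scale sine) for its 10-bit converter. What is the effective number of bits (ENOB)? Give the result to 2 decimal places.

(49.60 − 1.76) / 6.02 = 47.84/6.02 = 7.9468 effective bits.

7.95 bits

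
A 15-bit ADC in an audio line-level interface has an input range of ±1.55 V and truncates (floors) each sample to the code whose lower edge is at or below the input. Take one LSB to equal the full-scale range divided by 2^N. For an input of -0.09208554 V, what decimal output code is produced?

Span: 1.55 V − (-1.55 V) = 3.1 V. LSB = 3.1 V / 2^15 ≈ 94.60 µV.
V_in − V_min = -0.09208554 − (-1.55) = 1.45791446 V.
Divide by LSB: 1.45791446 × 32768/3.1 = 15410.6261.
Truncating gives code 15410.

15410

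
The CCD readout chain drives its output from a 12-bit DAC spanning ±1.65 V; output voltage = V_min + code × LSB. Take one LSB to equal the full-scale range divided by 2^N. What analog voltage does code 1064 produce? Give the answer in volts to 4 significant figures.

The full-scale span is 1.65 − (-1.65) = 3.3 V. LSB = 3.3 V / 2^12.
Output = V_min + (1064/4096) × range = -1.65 + 0.259766 × 3.3 V
      = -1.65 V + 0.857227 V = -0.792773 V.

-0.7928 V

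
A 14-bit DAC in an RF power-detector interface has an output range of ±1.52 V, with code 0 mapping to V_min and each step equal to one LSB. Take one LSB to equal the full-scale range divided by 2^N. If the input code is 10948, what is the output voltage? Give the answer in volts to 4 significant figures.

Span: 1.52 V − (-1.52 V) = 3.04 V. LSB = 3.04 V / 2^14.
Output = V_min + (10948/16384) × range = -1.52 + 0.668213 × 3.04 V
      = -1.52 + 2.03137 = 0.511367 V.

0.5114 V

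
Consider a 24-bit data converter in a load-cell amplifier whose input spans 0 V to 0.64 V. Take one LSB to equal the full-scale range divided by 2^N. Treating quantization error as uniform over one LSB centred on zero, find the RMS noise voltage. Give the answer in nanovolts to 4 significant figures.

Range is 0.64 V.
LSB = 0.64 V ÷ 2^24 = 0.64/16777216 V = 38.1470 nV.
For a uniform distribution on [−LSB/2, +LSB/2], V_rms = LSB/√12 = 38.1470 nV/3.4641 = 11.01 nV.

11.01 nV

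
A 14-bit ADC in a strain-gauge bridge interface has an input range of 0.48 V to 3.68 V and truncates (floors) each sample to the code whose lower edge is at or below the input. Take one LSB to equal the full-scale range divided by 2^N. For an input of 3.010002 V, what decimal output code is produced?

Full-scale range = 3.68 V − (0.48 V) = 3.2 V. LSB = 3.2 V / 2^14 ≈ 195.3 µV.
code = ⌊(V_in − V_min)/LSB⌋ = ⌊(V_in − V_min) × 2^14 / range⌋
     = ⌊(3.010002 − (0.48)) × 16384 / 3.2⌋ = ⌊2.530002 × 16384/3.2⌋
     = ⌊12953.610⌋ = 12953.

12953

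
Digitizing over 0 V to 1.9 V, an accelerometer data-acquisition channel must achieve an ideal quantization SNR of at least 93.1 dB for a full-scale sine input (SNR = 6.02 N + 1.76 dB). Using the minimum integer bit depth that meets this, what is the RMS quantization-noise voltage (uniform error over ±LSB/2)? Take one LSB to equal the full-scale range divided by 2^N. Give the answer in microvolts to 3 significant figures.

V_FS = 1.9 V.
N ≥ (93.1 − 1.76)/6.02 = 15.173 → N_min = 16.
Step size = 1.9/65536 V = 28.992 µV.
σ_q = LSB/√12 = 28.992 µV/3.4641 = 8.37 µV.

8.37 µV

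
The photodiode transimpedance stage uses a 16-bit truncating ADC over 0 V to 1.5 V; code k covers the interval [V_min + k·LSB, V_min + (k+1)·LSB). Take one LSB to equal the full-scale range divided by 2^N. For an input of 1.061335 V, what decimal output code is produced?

Full-scale range = 1.5 V. LSB = 1.5 V / 2^16 ≈ 22.89 µV.
V_in − V_min = 1.061335 − (0) = 1.061335 V.
Divide by LSB: 1.061335 × 65536/1.5 = 46370.4337.
Truncating gives code 46370.

46370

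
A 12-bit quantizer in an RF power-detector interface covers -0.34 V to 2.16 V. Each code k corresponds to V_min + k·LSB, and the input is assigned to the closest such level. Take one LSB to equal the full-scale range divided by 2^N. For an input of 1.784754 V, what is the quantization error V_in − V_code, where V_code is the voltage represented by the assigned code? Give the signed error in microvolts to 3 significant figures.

+120 µV

Full-scale range = 2.16 V − (-0.34 V) = 2.5 V. LSB = 2.5 V / 2^12 ≈ 0.6104 mV.
(1.784754 − (-0.34)) / LSB = 2.124754 × 4096/2.5 = 3481.1970. Nearest integer: k = 3481.
V_code = V_min + k × range/2^12 = -0.34 + 3481 × 2.5/4096 = 1.784633789 V.
Error = V_in − V_code = 1.784754 − (1.784633789) = +120 µV.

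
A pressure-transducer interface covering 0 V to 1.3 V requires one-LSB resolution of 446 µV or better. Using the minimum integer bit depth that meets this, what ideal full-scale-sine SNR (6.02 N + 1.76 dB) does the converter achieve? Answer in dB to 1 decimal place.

74.0 dB

Span = 1.3 V.
Need 2^N ≥ 1.3 V / 446 µV = 2915 → N_min = 12.
Ideal SNR at N = 12: 6.02·12 + 1.76 = 74.0 dB.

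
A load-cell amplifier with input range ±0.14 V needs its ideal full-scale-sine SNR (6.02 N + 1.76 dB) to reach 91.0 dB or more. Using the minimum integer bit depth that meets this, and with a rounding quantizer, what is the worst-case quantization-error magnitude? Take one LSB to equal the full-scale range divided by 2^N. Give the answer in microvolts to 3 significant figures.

4.27 µV

The full-scale span is 0.14 − (-0.14) = 0.28 V.
Required N = ⌈(91.0 − 1.76)/6.02⌉ = ⌈14.824⌉ = 15.
LSB = 0.28 V ÷ 2^15 = 0.28/32768 V = 8.5449 µV.
|e|_max = LSB/2 = 4.27 µV.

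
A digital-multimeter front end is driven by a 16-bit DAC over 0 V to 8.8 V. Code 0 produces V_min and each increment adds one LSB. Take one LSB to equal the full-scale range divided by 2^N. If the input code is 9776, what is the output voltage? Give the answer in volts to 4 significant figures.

1.313 V

Full-scale range = 8.8 V. LSB = 8.8 V / 2^16.
V_out = 0 + 9776 × (8.8/65536) V
      = 0 V + 1.31270 V = 1.31270 V.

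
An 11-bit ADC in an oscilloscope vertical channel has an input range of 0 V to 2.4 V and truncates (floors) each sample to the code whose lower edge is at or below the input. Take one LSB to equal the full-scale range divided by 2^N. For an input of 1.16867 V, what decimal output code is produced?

997

Span = 2.4 V. LSB = 2.4 V / 2^11 ≈ 1.172 mV.
V_in − V_min = 1.16867 − (0) = 1.16867 V.
Divide by LSB: 1.16867 × 2048/2.4 = 997.2651.
Truncating gives code 997.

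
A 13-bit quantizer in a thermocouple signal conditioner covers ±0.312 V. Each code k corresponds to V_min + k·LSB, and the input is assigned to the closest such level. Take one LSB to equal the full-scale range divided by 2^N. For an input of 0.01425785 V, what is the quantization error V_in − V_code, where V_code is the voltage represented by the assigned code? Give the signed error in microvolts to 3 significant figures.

Full-scale range = 0.312 V − (-0.312 V) = 0.624 V. LSB = 0.624 V / 2^13 ≈ 76.17 µV.
Position in LSBs: (0.01425785 − (-0.312)) × 8192/0.624 = 4283.1800; rounding gives k = 4283.
V_code = -0.312 + (4283/8192) × 0.624 = 0.01424414063 V.
Error = V_in − V_code = 0.01425785 − (0.01424414063) = +13.7 µV.

+13.7 µV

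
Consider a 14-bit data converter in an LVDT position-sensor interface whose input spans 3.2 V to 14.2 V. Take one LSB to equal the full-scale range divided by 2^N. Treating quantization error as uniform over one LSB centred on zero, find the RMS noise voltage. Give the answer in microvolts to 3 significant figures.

194 µV

Range = 14.2 − (3.2) = 11 V.
LSB = 11 V ÷ 2^14 = 11/16384 V = 0.67139 mV.
σ_q = LSB/√12 = 0.67139 mV/3.4641 = 194 µV.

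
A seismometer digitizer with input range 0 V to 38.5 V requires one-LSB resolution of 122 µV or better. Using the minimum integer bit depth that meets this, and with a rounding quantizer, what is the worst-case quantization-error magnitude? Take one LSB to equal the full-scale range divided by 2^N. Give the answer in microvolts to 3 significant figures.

36.7 µV

V_FS = 38.5 V.
Need 2^N ≥ 38.5 V / 122 µV = 315600 → N_min = 19.
One LSB is 38.5 V / 524288 = 73.433 µV.
|e|_max = LSB/2 = 36.7 µV.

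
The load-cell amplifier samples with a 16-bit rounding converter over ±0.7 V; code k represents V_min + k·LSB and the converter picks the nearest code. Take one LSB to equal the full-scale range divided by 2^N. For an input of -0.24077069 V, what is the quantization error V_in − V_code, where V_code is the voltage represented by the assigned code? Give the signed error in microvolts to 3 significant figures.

+3.85 µV

The full-scale span is 0.7 − (-0.7) = 1.4 V. LSB = 1.4 V / 2^16 ≈ 21.36 µV.
Position in LSBs: (-0.24077069 − (-0.7)) × 65536/1.4 = 21497.1800; rounding gives k = 21497.
V_code = -0.7 + (21497/65536) × 1.4 = -0.24077453613 V.
V_in − V_code = -0.24077069 − (-0.24077453613) = +3.85 µV.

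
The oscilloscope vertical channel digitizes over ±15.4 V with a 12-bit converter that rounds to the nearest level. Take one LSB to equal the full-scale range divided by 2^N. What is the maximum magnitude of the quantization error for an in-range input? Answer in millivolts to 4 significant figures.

3.760 mV

Range = 15.4 − (-15.4) = 30.8 V.
One LSB is 30.8 V / 4096 = 7.51953 mV.
A rounding quantizer has |error| ≤ LSB/2 = 3.760 mV.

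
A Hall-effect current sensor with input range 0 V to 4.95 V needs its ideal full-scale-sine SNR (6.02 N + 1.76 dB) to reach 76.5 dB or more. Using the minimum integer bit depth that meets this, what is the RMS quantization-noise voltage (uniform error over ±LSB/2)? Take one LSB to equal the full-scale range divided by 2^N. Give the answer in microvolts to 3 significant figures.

Span = 4.95 V.
Solving 6.02 N ≥ 76.5 − 1.76: N ≥ 12.415. Round up → N = 13.
One LSB is 4.95 V / 8192 = 0.60425 mV.
V_rms = LSB/√12 = 174 µV.

174 µV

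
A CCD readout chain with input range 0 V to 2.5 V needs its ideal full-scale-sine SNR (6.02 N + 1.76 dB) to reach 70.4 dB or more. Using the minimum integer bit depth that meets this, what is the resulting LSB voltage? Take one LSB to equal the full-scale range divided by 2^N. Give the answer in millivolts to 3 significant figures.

0.610 mV

Range is 2.5 V.
N ≥ (70.4 − 1.76)/6.02 = 11.402 → N_min = 12.
One LSB is 2.5 V / 4096 = 0.610 mV.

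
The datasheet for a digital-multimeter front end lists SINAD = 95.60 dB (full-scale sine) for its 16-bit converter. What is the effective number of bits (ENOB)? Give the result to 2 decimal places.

15.59 bits

Inverting SNR = 6.02 N + 1.76: N_eff = (95.60 − 1.76)/6.02 = 15.5880.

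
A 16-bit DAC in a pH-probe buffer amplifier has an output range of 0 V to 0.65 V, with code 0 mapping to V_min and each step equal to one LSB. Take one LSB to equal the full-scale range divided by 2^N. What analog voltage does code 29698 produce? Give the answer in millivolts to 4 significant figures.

Span = 0.65 V. LSB = 0.65 V / 2^16.
Output = V_min + (29698/65536) × range = 0 + 0.453156 × 0.65 V
      = 0 + 0.294551 = 0.294551 V.

294.6 mV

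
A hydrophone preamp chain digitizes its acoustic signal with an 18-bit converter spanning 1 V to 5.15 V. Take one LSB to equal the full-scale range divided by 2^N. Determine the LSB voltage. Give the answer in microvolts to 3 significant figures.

15.8 µV

Range = 5.15 − (1) = 4.15 V.
Number of codes = 2^18 = 262144.
Step size = 4.15/262144 V = 15.8 µV.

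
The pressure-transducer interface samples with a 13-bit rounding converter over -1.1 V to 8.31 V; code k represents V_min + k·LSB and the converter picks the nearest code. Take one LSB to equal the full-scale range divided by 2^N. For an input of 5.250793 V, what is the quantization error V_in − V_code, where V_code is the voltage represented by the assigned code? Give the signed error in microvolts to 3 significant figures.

Span: 8.31 V − (-1.1 V) = 9.41 V. LSB = 9.41 V / 2^13 ≈ 1.149 mV.
Position in LSBs: (5.250793 − (-1.1)) × 8192/9.41 = 5528.7669; rounding gives k = 5529.
V_code = V_min + k × range/2^13 = -1.1 + 5529 × 9.41/8192 = 5.251060791 V.
V_in − V_code = 5.250793 − (5.251060791) = −268 µV.

−268 µV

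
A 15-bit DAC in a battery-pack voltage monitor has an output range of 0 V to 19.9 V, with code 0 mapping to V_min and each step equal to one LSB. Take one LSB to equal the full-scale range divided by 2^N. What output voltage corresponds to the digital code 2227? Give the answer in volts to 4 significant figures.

1.352 V

Span = 19.9 V. LSB = 19.9 V / 2^15.
V_out = 0 + 2227 × (19.9/32768) V
      = 0 V + 1.35246 V = 1.35246 V.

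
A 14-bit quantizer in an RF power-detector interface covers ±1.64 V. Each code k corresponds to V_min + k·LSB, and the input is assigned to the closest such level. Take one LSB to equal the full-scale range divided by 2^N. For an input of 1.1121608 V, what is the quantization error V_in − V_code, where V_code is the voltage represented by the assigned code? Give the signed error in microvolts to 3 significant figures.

Full-scale range = 1.64 V − (-1.64 V) = 3.28 V. LSB = 3.28 V / 2^14 ≈ 200.2 µV.
(V_in − V_min)/LSB = (1.1121608 − (-1.64)) × 16384/3.28 = 13747.3788 → nearest code k = 13747.
V_code = V_min + k × range/2^14 = -1.64 + 13747 × 3.28/16384 = 1.1120849609 V.
Error = V_in − V_code = 1.1121608 − (1.1120849609) = +75.8 µV.

+75.8 µV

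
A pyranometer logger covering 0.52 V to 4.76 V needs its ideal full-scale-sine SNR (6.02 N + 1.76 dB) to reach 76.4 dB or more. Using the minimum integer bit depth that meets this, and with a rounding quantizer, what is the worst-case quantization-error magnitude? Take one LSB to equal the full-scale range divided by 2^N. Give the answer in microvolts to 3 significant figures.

259 µV

Span: 4.76 V − (0.52 V) = 4.24 V.
6.02 N + 1.76 ≥ 76.4 gives N ≥ 12.399, so the minimum integer is 13.
LSB = 4.24 V / 2^13 = 0.51758 mV.
Max error for round-to-nearest is LSB/2 = 259 µV.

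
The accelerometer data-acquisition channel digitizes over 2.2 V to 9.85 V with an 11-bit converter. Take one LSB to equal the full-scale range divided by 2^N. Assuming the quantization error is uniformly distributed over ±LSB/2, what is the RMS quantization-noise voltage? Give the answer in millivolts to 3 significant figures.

The full-scale span is 9.85 − (2.2) = 7.65 V.
Step size = 7.65/2048 V = 3.7354 mV.
σ_q = LSB/√12 = 3.7354 mV/3.4641 = 1.08 mV.

1.08 mV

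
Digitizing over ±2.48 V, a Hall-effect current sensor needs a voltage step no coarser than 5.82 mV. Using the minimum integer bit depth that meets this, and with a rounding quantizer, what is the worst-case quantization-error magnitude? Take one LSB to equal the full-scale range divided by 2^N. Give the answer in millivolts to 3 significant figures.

2.42 mV

Range = 2.48 − (-2.48) = 4.96 V.
4.96 V / 5.82 mV = 852.2. Since 2^9 = 512 and 2^10 = 1024, N = 10.
LSB = 4.96 V ÷ 2^10 = 4.96/1024 V = 4.8438 mV.
Max error for round-to-nearest is LSB/2 = 2.42 mV.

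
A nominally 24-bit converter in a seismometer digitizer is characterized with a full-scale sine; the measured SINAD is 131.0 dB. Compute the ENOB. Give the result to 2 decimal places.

ENOB = (SINAD − 1.76) / 6.02 = (131.0 − 1.76) / 6.02 = 129.24 / 6.02 = 21.4684.

21.47 bits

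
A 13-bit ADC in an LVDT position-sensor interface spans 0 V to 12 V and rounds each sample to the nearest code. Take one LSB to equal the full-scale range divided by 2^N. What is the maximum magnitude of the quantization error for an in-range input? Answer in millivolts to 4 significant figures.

Full-scale range = 12 V.
One LSB is 12 V / 8192 = 1.46484 mV.
A rounding quantizer has |error| ≤ LSB/2 = 0.7324 mV.

0.7324 mV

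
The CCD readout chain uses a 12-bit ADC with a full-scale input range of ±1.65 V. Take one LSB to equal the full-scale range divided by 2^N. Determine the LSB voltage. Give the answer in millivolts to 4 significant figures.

0.8057 mV

Full-scale range = 1.65 V − (-1.65 V) = 3.3 V.
2^12 = 4096 levels.
Step size = 3.3/4096 V = 0.8057 mV.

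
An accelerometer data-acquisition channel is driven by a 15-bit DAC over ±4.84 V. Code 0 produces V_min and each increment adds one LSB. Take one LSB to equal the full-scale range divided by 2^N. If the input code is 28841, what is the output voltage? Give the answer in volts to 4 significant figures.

The full-scale span is 4.84 − (-4.84) = 9.68 V. LSB = 9.68 V / 2^15.
V_out = V_min + code × LSB = -4.84 V + 28841 × 9.68 V / 32768
      = -4.84 + 8.51992 = 3.67992 V.

3.680 V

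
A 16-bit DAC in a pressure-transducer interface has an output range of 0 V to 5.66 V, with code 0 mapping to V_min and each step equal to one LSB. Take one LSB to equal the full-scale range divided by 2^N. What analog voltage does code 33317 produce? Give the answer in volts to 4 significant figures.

Range is 5.66 V. LSB = 5.66 V / 2^16.
V_out = V_min + code × LSB = 0 V + 33317 × 5.66 V / 65536
      = 0 V + 2.87741 V = 2.87741 V.

2.877 V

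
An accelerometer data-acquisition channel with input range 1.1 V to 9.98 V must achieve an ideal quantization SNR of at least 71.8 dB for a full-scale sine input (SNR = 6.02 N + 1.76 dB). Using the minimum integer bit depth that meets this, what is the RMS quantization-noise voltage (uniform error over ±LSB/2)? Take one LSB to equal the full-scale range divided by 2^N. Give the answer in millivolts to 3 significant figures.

Span: 9.98 V − (1.1 V) = 8.88 V.
Solving 6.02 N ≥ 71.8 − 1.76: N ≥ 11.635. Round up → N = 12.
One LSB is 8.88 V / 4096 = 2.1680 mV.
RMS noise = LSB/√12 = 0.626 mV.

0.626 mV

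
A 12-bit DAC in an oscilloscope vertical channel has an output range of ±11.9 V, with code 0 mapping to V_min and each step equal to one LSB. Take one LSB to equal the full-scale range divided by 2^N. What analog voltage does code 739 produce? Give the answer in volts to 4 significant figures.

-7.606 V

Full-scale range = 11.9 V − (-11.9 V) = 23.8 V. LSB = 23.8 V / 2^12.
V_out = V_min + code × LSB = -11.9 V + 739 × 23.8 V / 4096
      = -11.9 + 4.29399 = -7.60601 V.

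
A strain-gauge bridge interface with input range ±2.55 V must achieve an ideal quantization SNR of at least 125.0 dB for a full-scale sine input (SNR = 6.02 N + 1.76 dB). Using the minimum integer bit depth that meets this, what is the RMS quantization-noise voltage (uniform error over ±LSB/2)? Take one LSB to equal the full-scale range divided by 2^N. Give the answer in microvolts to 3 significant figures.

0.702 µV

Range = 2.55 − (-2.55) = 5.1 V.
6.02 N + 1.76 ≥ 125.0 gives N ≥ 20.472, so the minimum integer is 21.
LSB = 5.1 V / 2^21 = 2.4319 µV.
RMS noise = LSB/√12 = 0.702 µV.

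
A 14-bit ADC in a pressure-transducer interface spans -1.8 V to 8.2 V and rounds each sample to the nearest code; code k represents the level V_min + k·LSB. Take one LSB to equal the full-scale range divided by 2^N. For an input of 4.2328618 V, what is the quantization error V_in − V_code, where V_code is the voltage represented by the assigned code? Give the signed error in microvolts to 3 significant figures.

Span: 8.2 V − (-1.8 V) = 10 V. LSB = 10 V / 2^14 ≈ 0.6104 mV.
(V_in − V_min)/LSB = (4.2328618 − (-1.8)) × 16384/10 = 9884.2408 → nearest code k = 9884.
V_code = V_min + k × range/2^14 = -1.8 + 9884 × 10/16384 = 4.2327148438 V.
e = 4.2328618 − (4.2327148438) = +147 µV.

+147 µV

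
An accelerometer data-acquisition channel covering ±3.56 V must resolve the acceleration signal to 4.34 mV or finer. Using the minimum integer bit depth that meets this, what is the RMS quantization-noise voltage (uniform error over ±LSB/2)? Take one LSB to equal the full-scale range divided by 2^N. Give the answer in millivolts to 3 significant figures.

1.00 mV

The full-scale span is 3.56 − (-3.56) = 7.12 V.
Required number of levels: 7.12/4.34 mV = 1640.6; smallest N with 2^N ≥ that is 11.
LSB = 7.12 V / 2^11 = 3.4766 mV.
RMS noise = LSB/√12 = 1.00 mV.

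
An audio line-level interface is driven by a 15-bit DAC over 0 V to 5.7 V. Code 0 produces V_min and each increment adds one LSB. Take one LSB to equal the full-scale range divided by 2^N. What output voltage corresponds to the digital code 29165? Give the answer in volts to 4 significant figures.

Span = 5.7 V. LSB = 5.7 V / 2^15.
V_out = 0 + 29165 × (5.7/32768) V
      = 0 V + 5.07326 V = 5.07326 V.

5.073 V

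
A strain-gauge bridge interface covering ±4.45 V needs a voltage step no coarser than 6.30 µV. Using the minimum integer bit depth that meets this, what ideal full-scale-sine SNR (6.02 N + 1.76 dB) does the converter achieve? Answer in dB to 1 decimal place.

Span: 4.45 V − (-4.45 V) = 8.9 V.
Required number of levels: 8.9/6.30 µV = 1.4127e6; smallest N with 2^N ≥ that is 21.
6.02(21) + 1.76 = 128.18 dB.

128.2 dB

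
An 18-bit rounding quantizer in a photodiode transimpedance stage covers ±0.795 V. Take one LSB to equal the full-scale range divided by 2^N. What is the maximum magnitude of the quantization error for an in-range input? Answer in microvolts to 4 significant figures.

Range = 0.795 − (-0.795) = 1.59 V.
LSB = 1.59 V ÷ 2^18 = 1.59/262144 V = 6.06537 µV.
|e|_max = LSB/2 = 3.033 µV.

3.033 µV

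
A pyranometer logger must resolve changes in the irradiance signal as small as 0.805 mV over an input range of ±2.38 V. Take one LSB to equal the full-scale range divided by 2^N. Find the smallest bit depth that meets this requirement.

13 bits

The full-scale span is 2.38 − (-2.38) = 4.76 V.
4.76 V / 0.805 mV = 5913. Since 2^12 = 4096 and 2^13 = 8192, N = 13.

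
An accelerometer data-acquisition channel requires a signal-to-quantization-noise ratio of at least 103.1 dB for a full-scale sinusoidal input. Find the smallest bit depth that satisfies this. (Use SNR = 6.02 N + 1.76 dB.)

N ≥ (103.1 − 1.76)/6.02 = 16.834 → N_min = 17.

17 bits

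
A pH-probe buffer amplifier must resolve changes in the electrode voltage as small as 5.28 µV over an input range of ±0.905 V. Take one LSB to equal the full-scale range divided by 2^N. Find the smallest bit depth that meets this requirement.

19 bits

Span: 0.905 V − (-0.905 V) = 1.81 V.
Required number of levels: 1.81/5.28 µV = 342800; smallest N with 2^N ≥ that is 19.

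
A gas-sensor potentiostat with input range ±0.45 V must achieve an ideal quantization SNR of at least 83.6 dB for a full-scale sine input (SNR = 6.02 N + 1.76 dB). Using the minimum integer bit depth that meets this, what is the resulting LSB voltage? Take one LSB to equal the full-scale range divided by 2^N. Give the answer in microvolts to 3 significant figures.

The full-scale span is 0.45 − (-0.45) = 0.9 V.
N ≥ (83.6 − 1.76)/6.02 = 13.595 → N_min = 14.
LSB = 0.9 V / 2^14 = 54.9 µV.

54.9 µV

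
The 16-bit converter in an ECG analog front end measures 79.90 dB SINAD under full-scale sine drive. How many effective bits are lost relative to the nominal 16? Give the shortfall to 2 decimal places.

3.02 bits

ENOB = (SINAD − 1.76)/6.02 = (79.90 − 1.76)/6.02 = 12.9801 bits.
Lost resolution: 16 − 12.9801 = 3.0199 bits.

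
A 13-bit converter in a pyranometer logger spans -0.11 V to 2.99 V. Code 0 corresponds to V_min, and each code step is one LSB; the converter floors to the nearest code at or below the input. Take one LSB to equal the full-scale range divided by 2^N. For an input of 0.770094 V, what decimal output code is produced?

Full-scale range = 2.99 V − (-0.11 V) = 3.1 V. LSB = 3.1 V / 2^13 ≈ 378.4 µV.
(V_in − V_min) × 2^13/range = (0.770094 − (-0.11)) × 8192/3.1 = 2325.719.
Floor → code = 2325.

2325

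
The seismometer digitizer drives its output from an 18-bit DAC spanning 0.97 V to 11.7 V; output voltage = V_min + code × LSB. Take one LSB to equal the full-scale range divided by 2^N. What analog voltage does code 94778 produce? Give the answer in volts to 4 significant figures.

4.849 V

Span: 11.7 V − (0.97 V) = 10.73 V. LSB = 10.73 V / 2^18.
Output = V_min + (94778/262144) × range = 0.97 + 0.361549 × 10.73 V
      = 0.97 V + 3.87942 V = 4.84942 V.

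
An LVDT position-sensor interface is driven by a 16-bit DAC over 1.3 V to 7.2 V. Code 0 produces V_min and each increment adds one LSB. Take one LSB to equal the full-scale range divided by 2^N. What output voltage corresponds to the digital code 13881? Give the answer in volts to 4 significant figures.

Range = 7.2 − (1.3) = 5.9 V. LSB = 5.9 V / 2^16.
Output = V_min + (13881/65536) × range = 1.3 + 0.211807 × 5.9 V
      = 1.3 V + 1.24966 V = 2.54966 V.

2.550 V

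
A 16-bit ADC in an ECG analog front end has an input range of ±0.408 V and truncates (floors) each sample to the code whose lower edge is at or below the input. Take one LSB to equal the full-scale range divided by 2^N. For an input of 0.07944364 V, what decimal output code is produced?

39148

Span: 0.408 V − (-0.408 V) = 0.816 V. LSB = 0.816 V / 2^16 ≈ 12.45 µV.
code = ⌊(V_in − V_min)/LSB⌋ = ⌊(V_in − V_min) × 2^16 / range⌋
     = ⌊(0.07944364 − (-0.408)) × 65536 / 0.816⌋ = ⌊0.48744364 × 65536/0.816⌋
     = ⌊39148.415⌋ = 39148.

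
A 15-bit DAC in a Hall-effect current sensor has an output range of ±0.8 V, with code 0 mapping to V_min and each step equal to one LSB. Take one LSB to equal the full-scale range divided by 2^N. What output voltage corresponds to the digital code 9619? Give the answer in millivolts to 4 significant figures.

Range = 0.8 − (-0.8) = 1.6 V. LSB = 1.6 V / 2^15.
Output = V_min + (9619/32768) × range = -0.8 + 0.293549 × 1.6 V
      = -0.8 + 0.469678 = -0.330322 V.

-330.3 mV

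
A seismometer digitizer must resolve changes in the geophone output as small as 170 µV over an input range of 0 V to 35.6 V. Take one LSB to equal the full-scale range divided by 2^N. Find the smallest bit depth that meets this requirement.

Full-scale range = 35.6 V.
Levels needed ≥ 35.6/170 µV = 209400. 2^18 = 262144 suffices, so N_min = 18.

18 bits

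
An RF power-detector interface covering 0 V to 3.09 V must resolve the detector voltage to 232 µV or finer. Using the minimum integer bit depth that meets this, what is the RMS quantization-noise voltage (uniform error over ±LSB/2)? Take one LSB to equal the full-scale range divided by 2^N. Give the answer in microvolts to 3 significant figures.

54.4 µV

Full-scale range = 3.09 V.
3.09 V / 232 µV = 13320. Since 2^13 = 8192 and 2^14 = 16384, N = 14.
One LSB is 3.09 V / 16384 = 188.60 µV.
σ_q = LSB/√12 = 188.60 µV/3.4641 = 54.4 µV.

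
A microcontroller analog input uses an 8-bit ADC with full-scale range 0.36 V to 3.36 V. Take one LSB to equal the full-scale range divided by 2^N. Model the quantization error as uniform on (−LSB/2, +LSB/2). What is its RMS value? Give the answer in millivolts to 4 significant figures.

Range = 3.36 − (0.36) = 3 V.
Step size = 3/256 V = 11.7188 mV.
σ_q = LSB/√12 = 11.7188 mV/3.4641 = 3.383 mV.

3.383 mV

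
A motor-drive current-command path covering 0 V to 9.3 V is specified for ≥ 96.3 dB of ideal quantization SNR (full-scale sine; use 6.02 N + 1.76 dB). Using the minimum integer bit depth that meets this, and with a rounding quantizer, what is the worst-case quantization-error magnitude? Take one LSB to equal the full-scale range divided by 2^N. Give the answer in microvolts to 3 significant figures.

71.0 µV

Span = 9.3 V.
6.02 N + 1.76 ≥ 96.3 gives N ≥ 15.704, so the minimum integer is 16.
One LSB is 9.3 V / 65536 = 141.91 µV.
Half an LSB is 71.0 µV.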